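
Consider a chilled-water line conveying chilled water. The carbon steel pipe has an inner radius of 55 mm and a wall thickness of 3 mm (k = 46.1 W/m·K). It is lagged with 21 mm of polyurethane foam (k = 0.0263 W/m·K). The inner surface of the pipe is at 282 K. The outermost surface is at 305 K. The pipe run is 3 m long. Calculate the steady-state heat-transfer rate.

Q ≈ 36.9 W

Cylindrical conduction, so R = ln(r₂/r₁)/(2πkL) per layer, in series:
R_carbon steel pipe wall = ln(58/55)/(2π×46.1×3) = 6.112×10^-5 K/W
R_polyurethane foam = ln(79/58)/(2π×0.0263×3) = 0.6233 K/W
R_total = 0.6234 K/W
Q = ΔT/R_total = 23/0.6234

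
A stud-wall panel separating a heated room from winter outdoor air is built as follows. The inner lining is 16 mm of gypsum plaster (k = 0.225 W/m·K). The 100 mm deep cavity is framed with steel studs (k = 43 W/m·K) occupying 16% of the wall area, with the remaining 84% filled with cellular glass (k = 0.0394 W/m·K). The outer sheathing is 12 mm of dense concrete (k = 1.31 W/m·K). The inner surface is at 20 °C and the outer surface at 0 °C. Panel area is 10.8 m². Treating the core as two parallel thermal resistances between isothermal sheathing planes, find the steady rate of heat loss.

Q ≈ 2280 W

Sheathing layers in series; stud and cavity paths in parallel between them.
R_inner = 0.016/(0.225×10.8) = 0.006584 K/W
R_stud  = 0.1/(43×0.16×10.8) = 0.001346 K/W
R_cav   = 0.1/(0.0394×0.84×10.8) = 0.2798 K/W
1/R_core = 1/R_stud + 1/R_cav → R_core = 0.001339 K/W
R_outer = 0.012/(1.31×10.8) = 8.482×10^-4 K/W
R_total = 0.008772 K/W
Q = ΔT/R_total = 20/0.008772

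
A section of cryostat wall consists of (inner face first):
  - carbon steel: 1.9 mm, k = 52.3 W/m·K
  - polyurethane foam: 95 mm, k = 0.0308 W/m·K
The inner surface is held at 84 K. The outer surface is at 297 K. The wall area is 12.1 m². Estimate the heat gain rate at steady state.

Q ≈ 836 W

Model the wall as resistances in series:
R_carbon steel = L/(kA) = 0.0019/(52.3×12.1) = 3.002×10^-6 K/W
R_polyurethane foam = L/(kA) = 0.095/(0.0308×12.1) = 0.2549 K/W
R_total = 0.2549 K/W
Q = ΔT / R_total = 213 / 0.2549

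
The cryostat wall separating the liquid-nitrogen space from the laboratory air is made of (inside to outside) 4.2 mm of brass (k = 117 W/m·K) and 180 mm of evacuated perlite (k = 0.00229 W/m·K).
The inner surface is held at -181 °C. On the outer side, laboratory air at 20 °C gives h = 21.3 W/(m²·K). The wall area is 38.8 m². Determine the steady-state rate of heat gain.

Using the resistance-network approach (series):
R_brass = L/(kA) = 0.0042/(117×38.8) = 9.252×10^-7 K/W
R_evacuated perlite = L/(kA) = 0.18/(0.00229×38.8) = 2.026 K/W
R_outer film = 1/(h_o·A) = 1/(21.3×38.8) = 0.00121 K/W
R_total = 2.027 K/W
Q = ΔT / R_total = 201 / 2.027

Q ≈ 99.2 W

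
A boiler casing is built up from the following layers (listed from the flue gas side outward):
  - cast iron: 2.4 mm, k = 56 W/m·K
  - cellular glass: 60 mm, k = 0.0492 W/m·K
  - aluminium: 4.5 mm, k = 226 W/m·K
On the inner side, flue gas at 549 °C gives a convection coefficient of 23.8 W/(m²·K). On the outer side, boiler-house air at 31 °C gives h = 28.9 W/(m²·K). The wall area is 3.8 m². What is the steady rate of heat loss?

Model the wall as resistances in series:
R_inner film = 1/(h_i·A) = 1/(23.8×3.8) = 0.01106 K/W
R_cast iron = L/(kA) = 0.0024/(56×3.8) = 1.128×10^-5 K/W
R_cellular glass = L/(kA) = 0.06/(0.0492×3.8) = 0.3209 K/W
R_aluminium = L/(kA) = 0.0045/(226×3.8) = 5.24×10^-6 K/W
R_outer film = 1/(h_o·A) = 1/(28.9×3.8) = 0.009106 K/W
R_total = 0.3411 K/W
Q = ΔT / R_total = 518 / 0.3411

Q ≈ 1520 W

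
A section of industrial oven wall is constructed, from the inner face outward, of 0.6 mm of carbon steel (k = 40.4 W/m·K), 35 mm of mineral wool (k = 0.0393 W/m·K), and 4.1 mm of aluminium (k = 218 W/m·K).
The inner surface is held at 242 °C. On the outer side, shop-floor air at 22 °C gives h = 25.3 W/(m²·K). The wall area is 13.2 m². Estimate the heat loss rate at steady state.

Using the resistance-network approach (series):
R_carbon steel = L/(kA) = 0.0006/(40.4×13.2) = 1.125×10^-6 K/W
R_mineral wool = L/(kA) = 0.035/(0.0393×13.2) = 0.06747 K/W
R_aluminium = L/(kA) = 0.0041/(218×13.2) = 1.425×10^-6 K/W
R_outer film = 1/(h_o·A) = 1/(25.3×13.2) = 0.002994 K/W
R_total = 0.07047 K/W
Q = ΔT / R_total = 220 / 0.07047

Q ≈ 3120 W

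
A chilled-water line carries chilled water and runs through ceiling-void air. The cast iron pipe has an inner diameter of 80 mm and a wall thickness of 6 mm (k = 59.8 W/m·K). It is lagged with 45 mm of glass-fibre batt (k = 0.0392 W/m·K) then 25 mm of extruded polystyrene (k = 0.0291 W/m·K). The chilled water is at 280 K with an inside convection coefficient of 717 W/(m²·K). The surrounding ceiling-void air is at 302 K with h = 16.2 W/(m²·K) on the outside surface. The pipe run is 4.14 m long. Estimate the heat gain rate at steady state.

Q ≈ 21.7 W

Radial resistances (cylindrical: R_cond = ln(r_o/r_i)/(2πkL), R_conv = 1/(h·2πrL)):
R_inner film = 1/(h_i·2πr₁L) = 1/(717×2π×0.04×4.14) = 0.00134 K/W
R_cast iron pipe wall = ln(46/40)/(2π×59.8×4.14) = 8.985×10^-5 K/W
R_glass-fibre batt = ln(91/46)/(2π×0.0392×4.14) = 0.669 K/W
R_extruded polystyrene = ln(116/91)/(2π×0.0291×4.14) = 0.3207 K/W
R_outer film = 1/(h_o·2πr_oL) = 1/(16.2×2π×0.116×4.14) = 0.02046 K/W
R_total = 1.012 K/W
Q = ΔT/R_total = 22/1.012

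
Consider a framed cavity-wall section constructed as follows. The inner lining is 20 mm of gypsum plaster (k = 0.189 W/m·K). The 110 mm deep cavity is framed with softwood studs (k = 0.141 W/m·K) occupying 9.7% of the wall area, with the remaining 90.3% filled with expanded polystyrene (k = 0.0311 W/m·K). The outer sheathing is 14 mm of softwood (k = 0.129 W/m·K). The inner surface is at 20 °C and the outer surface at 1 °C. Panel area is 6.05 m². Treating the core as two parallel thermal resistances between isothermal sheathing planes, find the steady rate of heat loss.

Q ≈ 40.4 W

Sheathing layers in series; stud and cavity paths in parallel between them.
R_inner = 0.02/(0.189×6.05) = 0.01749 K/W
R_stud  = 0.11/(0.141×0.097×6.05) = 1.329 K/W
R_cav   = 0.11/(0.0311×0.903×6.05) = 0.6474 K/W
1/R_core = 1/R_stud + 1/R_cav → R_core = 0.4354 K/W
R_outer = 0.014/(0.129×6.05) = 0.01794 K/W
R_total = 0.4708 K/W
Q = ΔT/R_total = 19/0.4708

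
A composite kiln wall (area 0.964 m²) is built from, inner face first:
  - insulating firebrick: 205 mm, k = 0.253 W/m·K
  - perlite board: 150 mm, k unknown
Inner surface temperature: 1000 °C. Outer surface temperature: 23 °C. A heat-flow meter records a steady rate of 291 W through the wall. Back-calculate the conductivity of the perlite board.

Thermal resistances in series:
R_insulating firebrick = L/(kA) = 0.205/(0.253×0.964) = 0.8405 K/W
Sum of known resistances R_other = 0.8405 K/W
Total R = ΔT/Q = 977/291 = 3.357 K/W
R_perlite board = R_total − R_other = 2.517 K/W
k = L/(R·A) = 0.15/(2.517×0.964)

k ≈ 0.0618 W/(m·K)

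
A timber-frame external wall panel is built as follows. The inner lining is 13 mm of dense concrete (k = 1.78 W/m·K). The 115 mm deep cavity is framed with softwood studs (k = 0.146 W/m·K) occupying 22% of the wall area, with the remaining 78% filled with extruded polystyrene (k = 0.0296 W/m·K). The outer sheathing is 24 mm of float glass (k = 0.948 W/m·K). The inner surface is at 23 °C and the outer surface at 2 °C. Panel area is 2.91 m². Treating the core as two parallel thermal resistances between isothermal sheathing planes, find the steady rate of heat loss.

Sheathing layers in series; stud and cavity paths in parallel between them.
R_inner = 0.013/(1.78×2.91) = 0.00251 K/W
R_stud  = 0.115/(0.146×0.22×2.91) = 1.23 K/W
R_cav   = 0.115/(0.0296×0.78×2.91) = 1.712 K/W
1/R_core = 1/R_stud + 1/R_cav → R_core = 0.7158 K/W
R_outer = 0.024/(0.948×2.91) = 0.0087 K/W
R_total = 0.727 K/W
Q = ΔT/R_total = 21/0.727

Q ≈ 28.9 W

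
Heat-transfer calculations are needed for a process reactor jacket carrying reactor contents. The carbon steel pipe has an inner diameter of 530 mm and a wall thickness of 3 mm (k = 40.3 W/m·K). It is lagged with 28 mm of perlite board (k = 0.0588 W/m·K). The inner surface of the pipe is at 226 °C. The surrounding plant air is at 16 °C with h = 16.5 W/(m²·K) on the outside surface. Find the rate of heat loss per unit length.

Radial resistances (cylindrical: R_cond = ln(r_o/r_i)/(2πkL), R_conv = 1/(h·2πrL)):
R_carbon steel pipe wall = ln(268/265)/(2π×40.3×1) = 4.446×10^-5 K/W
R_perlite board = ln(296/268)/(2π×0.0588×1) = 0.269 K/W
R_outer film = 1/(h_o·2πr_oL) = 1/(16.5×2π×0.296×1) = 0.03259 K/W
R_total = 0.3016 K/W
Q = ΔT/R_total = 210/0.3016

q′ ≈ 696 W/m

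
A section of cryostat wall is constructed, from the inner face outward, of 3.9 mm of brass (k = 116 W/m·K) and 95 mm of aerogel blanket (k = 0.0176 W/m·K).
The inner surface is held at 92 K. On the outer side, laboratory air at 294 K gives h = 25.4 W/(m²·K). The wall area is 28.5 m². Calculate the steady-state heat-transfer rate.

Using the resistance-network approach (series):
R_brass = L/(kA) = 0.0039/(116×28.5) = 1.18×10^-6 K/W
R_aerogel blanket = L/(kA) = 0.095/(0.0176×28.5) = 0.1894 K/W
R_outer film = 1/(h_o·A) = 1/(25.4×28.5) = 0.001381 K/W
R_total = 0.1908 K/W
Q = ΔT / R_total = 202 / 0.1908

Q ≈ 1060 W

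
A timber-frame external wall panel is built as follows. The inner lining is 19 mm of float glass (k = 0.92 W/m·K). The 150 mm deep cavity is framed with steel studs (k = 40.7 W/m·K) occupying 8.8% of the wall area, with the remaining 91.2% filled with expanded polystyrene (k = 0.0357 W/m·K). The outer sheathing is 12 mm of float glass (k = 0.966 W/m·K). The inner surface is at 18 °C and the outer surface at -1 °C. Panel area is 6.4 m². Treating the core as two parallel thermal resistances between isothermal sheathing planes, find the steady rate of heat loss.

Sheathing layers in series; stud and cavity paths in parallel between them.
R_inner = 0.019/(0.92×6.4) = 0.003227 K/W
R_stud  = 0.15/(40.7×0.088×6.4) = 0.006544 K/W
R_cav   = 0.15/(0.0357×0.912×6.4) = 0.7199 K/W
1/R_core = 1/R_stud + 1/R_cav → R_core = 0.006485 K/W
R_outer = 0.012/(0.966×6.4) = 0.001941 K/W
R_total = 0.01165 K/W
Q = ΔT/R_total = 19/0.01165

Q ≈ 1630 W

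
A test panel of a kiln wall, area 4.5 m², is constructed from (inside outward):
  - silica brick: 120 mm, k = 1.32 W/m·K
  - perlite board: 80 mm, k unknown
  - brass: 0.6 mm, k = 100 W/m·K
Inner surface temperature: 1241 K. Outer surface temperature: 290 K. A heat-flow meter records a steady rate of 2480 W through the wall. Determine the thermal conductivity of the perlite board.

Thermal resistances in series:
R_silica brick = L/(kA) = 0.12/(1.32×4.5) = 0.0202 K/W
R_brass = L/(kA) = 0.0006/(100×4.5) = 1.333×10^-6 K/W
Sum of known resistances R_other = 0.0202 K/W
Total R = ΔT/Q = 951/2480 = 0.3835 K/W
R_perlite board = R_total − R_other = 0.3633 K/W
k = L/(R·A) = 0.08/(0.3633×4.5)

k ≈ 0.0489 W/(m·K)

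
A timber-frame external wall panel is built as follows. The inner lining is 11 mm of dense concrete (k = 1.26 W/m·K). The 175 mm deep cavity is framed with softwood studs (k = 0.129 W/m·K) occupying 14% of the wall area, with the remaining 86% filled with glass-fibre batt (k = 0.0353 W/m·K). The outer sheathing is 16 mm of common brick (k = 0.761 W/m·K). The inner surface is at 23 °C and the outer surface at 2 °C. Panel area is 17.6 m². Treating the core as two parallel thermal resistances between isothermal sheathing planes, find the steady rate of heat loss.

Sheathing layers in series; stud and cavity paths in parallel between them.
R_inner = 0.011/(1.26×17.6) = 4.96×10^-4 K/W
R_stud  = 0.175/(0.129×0.14×17.6) = 0.5506 K/W
R_cav   = 0.175/(0.0353×0.86×17.6) = 0.3275 K/W
1/R_core = 1/R_stud + 1/R_cav → R_core = 0.2054 K/W
R_outer = 0.016/(0.761×17.6) = 0.001195 K/W
R_total = 0.2071 K/W
Q = ΔT/R_total = 21/0.2071

Q ≈ 101 W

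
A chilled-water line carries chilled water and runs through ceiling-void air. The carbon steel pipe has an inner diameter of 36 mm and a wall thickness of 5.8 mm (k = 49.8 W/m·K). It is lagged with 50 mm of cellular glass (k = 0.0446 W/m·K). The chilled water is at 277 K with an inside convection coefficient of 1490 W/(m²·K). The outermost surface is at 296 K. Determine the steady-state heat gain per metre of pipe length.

q′ ≈ 4.7 W/m

Per-layer cylindrical resistances, series-summed:
R_inner film = 1/(h_i·2πr₁L) = 1/(1490×2π×0.018×1) = 0.005934 K/W
R_carbon steel pipe wall = ln(23.8/18)/(2π×49.8×1) = 8.927×10^-4 K/W
R_cellular glass = ln(73.8/23.8)/(2π×0.0446×1) = 4.038 K/W
R_total = 4.045 K/W
Q = ΔT/R_total = 19/4.045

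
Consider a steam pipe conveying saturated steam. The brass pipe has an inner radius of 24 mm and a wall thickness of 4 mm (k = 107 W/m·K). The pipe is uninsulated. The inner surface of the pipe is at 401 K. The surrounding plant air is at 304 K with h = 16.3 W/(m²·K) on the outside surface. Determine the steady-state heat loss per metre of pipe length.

q′ ≈ 278 W/m

For a radial system each layer contributes R = ln(r_out/r_in)/(2πkL); films add R = 1/(hA).
R_brass pipe wall = ln(28/24)/(2π×107×1) = 2.293×10^-4 K/W
R_outer film = 1/(h_o·2πr_oL) = 1/(16.3×2π×0.028×1) = 0.3487 K/W
R_total = 0.3489 K/W
Q = ΔT/R_total = 97/0.3489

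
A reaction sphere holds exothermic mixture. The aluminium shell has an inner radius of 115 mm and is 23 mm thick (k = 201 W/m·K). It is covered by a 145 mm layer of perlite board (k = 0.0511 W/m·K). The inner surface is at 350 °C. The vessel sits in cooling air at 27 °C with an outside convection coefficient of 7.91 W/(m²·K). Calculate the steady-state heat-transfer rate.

For a spherical shell R = (1/r₁ − 1/r₂)/(4πk); film R = 1/(h·4πr²). In series:
R_aluminium shell = (1/0.115 − 1/0.138)/(4π×201) = 5.738×10^-4 K/W
R_perlite board = (1/0.138 − 1/0.283)/(4π×0.0511) = 5.782 K/W
R_outer film = 1/(h·4πr_o²) = 1/(7.91×4π×0.283²) = 0.1256 K/W
R_total = 5.908 K/W
Q = ΔT/R_total = 323/5.908

Q ≈ 54.7 W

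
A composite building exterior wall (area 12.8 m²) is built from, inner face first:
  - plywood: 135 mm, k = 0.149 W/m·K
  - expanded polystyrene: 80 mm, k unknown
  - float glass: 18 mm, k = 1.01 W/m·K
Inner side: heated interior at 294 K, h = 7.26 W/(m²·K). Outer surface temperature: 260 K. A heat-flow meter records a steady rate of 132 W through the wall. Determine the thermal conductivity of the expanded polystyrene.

k ≈ 0.0358 W/(m·K)

Thermal resistances in series:
R_inner film = 1/(h_i·A) = 1/(7.26×12.8) = 0.01076 K/W
R_plywood = L/(kA) = 0.135/(0.149×12.8) = 0.07078 K/W
R_float glass = L/(kA) = 0.018/(1.01×12.8) = 0.001392 K/W
Sum of known resistances R_other = 0.08294 K/W
Total R = ΔT/Q = 34/132 = 0.2576 K/W
R_expanded polystyrene = R_total − R_other = 0.1746 K/W
k = L/(R·A) = 0.08/(0.1746×12.8)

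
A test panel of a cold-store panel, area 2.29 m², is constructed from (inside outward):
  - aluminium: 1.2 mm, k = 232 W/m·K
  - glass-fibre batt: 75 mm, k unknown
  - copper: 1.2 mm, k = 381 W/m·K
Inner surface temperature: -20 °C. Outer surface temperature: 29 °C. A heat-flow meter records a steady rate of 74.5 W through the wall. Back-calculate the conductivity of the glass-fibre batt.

k ≈ 0.0498 W/(m·K)

Using the resistance-network approach (series):
R_aluminium = L/(kA) = 0.0012/(232×2.29) = 2.259×10^-6 K/W
R_copper = L/(kA) = 0.0012/(381×2.29) = 1.375×10^-6 K/W
Sum of known resistances R_other = 3.634×10^-6 K/W
Total R = ΔT/Q = 49/74.5 = 0.6577 K/W
R_glass-fibre batt = R_total − R_other = 0.6577 K/W
k = L/(R·A) = 0.075/(0.6577×2.29)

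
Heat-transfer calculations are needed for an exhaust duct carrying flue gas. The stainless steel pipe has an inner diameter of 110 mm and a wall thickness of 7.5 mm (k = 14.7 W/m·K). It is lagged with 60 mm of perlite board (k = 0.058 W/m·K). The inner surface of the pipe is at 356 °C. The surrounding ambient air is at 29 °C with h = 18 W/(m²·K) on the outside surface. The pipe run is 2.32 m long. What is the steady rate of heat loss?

Q ≈ 395 W

Treating each annulus and film as a series resistance:
R_stainless steel pipe wall = ln(62.5/55)/(2π×14.7×2.32) = 5.966×10^-4 K/W
R_perlite board = ln(122.5/62.5)/(2π×0.058×2.32) = 0.7959 K/W
R_outer film = 1/(h_o·2πr_oL) = 1/(18×2π×0.1225×2.32) = 0.03111 K/W
R_total = 0.8277 K/W
Q = ΔT/R_total = 327/0.8277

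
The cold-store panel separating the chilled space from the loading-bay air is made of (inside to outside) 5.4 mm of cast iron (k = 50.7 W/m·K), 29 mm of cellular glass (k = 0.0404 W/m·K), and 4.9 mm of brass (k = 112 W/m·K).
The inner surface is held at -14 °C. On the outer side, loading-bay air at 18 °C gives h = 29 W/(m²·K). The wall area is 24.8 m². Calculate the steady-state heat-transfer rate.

Model the wall as resistances in series:
R_cast iron = L/(kA) = 0.0054/(50.7×24.8) = 4.295×10^-6 K/W
R_cellular glass = L/(kA) = 0.029/(0.0404×24.8) = 0.02894 K/W
R_brass = L/(kA) = 0.0049/(112×24.8) = 1.764×10^-6 K/W
R_outer film = 1/(h_o·A) = 1/(29×24.8) = 0.00139 K/W
R_total = 0.03034 K/W
Q = ΔT / R_total = 32 / 0.03034

Q ≈ 1050 W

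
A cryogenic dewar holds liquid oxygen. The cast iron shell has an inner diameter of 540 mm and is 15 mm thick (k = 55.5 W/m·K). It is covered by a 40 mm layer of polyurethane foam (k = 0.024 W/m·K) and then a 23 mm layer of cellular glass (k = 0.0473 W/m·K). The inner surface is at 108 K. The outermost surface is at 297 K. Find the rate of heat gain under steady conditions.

Q ≈ 107 W

For a spherical shell R = (1/r₁ − 1/r₂)/(4πk); film R = 1/(h·4πr²). In series:
R_cast iron shell = (1/0.27 − 1/0.285)/(4π×55.5) = 2.795×10^-4 K/W
R_polyurethane foam = (1/0.285 − 1/0.325)/(4π×0.024) = 1.432 K/W
R_cellular glass = (1/0.325 − 1/0.348)/(4π×0.0473) = 0.3421 K/W
R_total = 1.774 K/W
Q = ΔT/R_total = 189/1.774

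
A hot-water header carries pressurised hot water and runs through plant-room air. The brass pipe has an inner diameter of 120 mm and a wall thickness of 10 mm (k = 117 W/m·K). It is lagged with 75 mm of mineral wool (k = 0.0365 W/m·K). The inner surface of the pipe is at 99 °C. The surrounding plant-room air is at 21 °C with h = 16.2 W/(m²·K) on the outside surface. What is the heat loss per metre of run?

q′ ≈ 24 W/m

Per-layer cylindrical resistances, series-summed:
R_brass pipe wall = ln(70/60)/(2π×117×1) = 2.097×10^-4 K/W
R_mineral wool = ln(145/70)/(2π×0.0365×1) = 3.175 K/W
R_outer film = 1/(h_o·2πr_oL) = 1/(16.2×2π×0.145×1) = 0.06775 K/W
R_total = 3.243 K/W
Q = ΔT/R_total = 78/3.243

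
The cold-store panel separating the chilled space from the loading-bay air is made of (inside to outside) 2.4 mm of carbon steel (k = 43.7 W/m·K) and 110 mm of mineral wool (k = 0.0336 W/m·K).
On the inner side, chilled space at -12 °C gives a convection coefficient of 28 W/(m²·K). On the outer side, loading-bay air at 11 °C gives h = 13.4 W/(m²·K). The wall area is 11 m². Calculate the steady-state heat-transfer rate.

Q ≈ 74.8 W

Model the wall as resistances in series:
R_inner film = 1/(h_i·A) = 1/(28×11) = 0.003247 K/W
R_carbon steel = L/(kA) = 0.0024/(43.7×11) = 4.993×10^-6 K/W
R_mineral wool = L/(kA) = 0.11/(0.0336×11) = 0.2976 K/W
R_outer film = 1/(h_o·A) = 1/(13.4×11) = 0.006784 K/W
R_total = 0.3077 K/W
Q = ΔT / R_total = 23 / 0.3077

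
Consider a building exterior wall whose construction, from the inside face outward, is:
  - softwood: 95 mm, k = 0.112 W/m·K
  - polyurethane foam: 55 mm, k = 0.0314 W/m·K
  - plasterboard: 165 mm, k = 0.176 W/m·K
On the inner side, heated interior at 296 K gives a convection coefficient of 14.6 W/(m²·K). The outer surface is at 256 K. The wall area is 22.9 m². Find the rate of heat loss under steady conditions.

Q ≈ 254 W

Using the resistance-network approach (series):
R_inner film = 1/(h_i·A) = 1/(14.6×22.9) = 0.002991 K/W
R_softwood = L/(kA) = 0.095/(0.112×22.9) = 0.03704 K/W
R_polyurethane foam = L/(kA) = 0.055/(0.0314×22.9) = 0.07649 K/W
R_plasterboard = L/(kA) = 0.165/(0.176×22.9) = 0.04094 K/W
R_total = 0.1575 K/W
Q = ΔT / R_total = 40 / 0.1575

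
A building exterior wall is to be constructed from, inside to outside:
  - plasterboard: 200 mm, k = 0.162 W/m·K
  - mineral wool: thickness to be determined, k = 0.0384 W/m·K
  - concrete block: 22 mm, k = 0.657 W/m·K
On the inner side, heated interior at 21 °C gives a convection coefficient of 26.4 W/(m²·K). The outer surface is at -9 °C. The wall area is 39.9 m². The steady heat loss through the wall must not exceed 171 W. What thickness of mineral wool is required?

L ≈ 219 mm

Treating each layer as a thermal resistance in series:
R_inner film = 1/(h_i·A) = 1/(26.4×39.9) = 9.493×10^-4 K/W
R_plasterboard = L/(kA) = 0.2/(0.162×39.9) = 0.03094 K/W
R_concrete block = L/(kA) = 0.022/(0.657×39.9) = 8.392×10^-4 K/W
Sum of the known resistances R_other = 0.03273 K/W
Required total resistance R_tot = ΔT/Q_allow = 30/171 = 0.1754 K/W
R_mineral wool = R_tot − R_other = 0.1427 K/W
L = R·k·A = 0.1427×0.0384×39.9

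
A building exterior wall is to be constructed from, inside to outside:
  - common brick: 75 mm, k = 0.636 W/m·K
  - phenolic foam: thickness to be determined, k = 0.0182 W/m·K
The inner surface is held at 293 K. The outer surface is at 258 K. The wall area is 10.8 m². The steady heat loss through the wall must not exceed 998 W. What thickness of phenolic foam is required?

Using the resistance-network approach (series):
R_common brick = L/(kA) = 0.075/(0.636×10.8) = 0.01092 K/W
Sum of the known resistances R_other = 0.01092 K/W
Required total resistance R_tot = ΔT/Q_allow = 35/998 = 0.03507 K/W
R_phenolic foam = R_tot − R_other = 0.02415 K/W
L = R·k·A = 0.02415×0.0182×10.8

L ≈ 4.75 mm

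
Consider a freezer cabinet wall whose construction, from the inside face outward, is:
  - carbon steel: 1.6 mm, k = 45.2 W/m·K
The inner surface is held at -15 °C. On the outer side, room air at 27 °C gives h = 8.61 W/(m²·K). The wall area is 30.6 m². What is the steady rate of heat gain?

Q ≈ 11100 W

Series thermal resistances:
R_carbon steel = L/(kA) = 0.0016/(45.2×30.6) = 1.157×10^-6 K/W
R_outer film = 1/(h_o·A) = 1/(8.61×30.6) = 0.003796 K/W
R_total = 0.003797 K/W
Q = ΔT / R_total = 42 / 0.003797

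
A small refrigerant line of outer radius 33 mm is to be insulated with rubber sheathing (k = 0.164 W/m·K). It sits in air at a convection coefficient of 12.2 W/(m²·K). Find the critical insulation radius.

r_cr ≈ 13.4 mm

For a cylinder r_cr = k/h = 0.164/12.2
r_cr = 13.4 mm; since the bare radius (33 mm) is above r_cr, any added insulation will reduce heat loss.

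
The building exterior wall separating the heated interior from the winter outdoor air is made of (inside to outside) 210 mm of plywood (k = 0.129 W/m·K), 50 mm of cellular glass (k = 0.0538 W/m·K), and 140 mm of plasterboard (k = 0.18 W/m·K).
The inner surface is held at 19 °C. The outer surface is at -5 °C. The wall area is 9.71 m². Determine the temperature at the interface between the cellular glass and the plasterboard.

T ≈ 0.597 °C

Thermal resistances in series:
R_plywood = L/(kA) = 0.21/(0.129×9.71) = 0.1677 K/W
R_cellular glass = L/(kA) = 0.05/(0.0538×9.71) = 0.09571 K/W
R_plasterboard = L/(kA) = 0.14/(0.18×9.71) = 0.0801 K/W
R_total = 0.3435 K/W;  Q = ΔT/R_total = 24/0.3435 = 69.88 W
T_interface = T_inner − Q·ΣR(inner→interface) = 19 − 69.9×0.2634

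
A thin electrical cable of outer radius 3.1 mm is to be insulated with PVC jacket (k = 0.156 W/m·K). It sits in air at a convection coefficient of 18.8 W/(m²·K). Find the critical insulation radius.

For a cylinder r_cr = k/h = 0.156/18.8
r_cr = 8.3 mm; since the bare radius (3.1 mm) is below r_cr, adding a thin layer of insulation will *increase* heat loss.

r_cr ≈ 8.3 mm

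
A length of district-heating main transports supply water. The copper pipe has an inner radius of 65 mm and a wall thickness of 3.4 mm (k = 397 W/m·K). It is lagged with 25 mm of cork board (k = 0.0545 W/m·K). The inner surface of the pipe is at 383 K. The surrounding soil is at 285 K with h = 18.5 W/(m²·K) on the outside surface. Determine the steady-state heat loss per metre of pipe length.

q′ ≈ 97.8 W/m

Radial resistances (cylindrical: R_cond = ln(r_o/r_i)/(2πkL), R_conv = 1/(h·2πrL)):
R_copper pipe wall = ln(68.4/65)/(2π×397×1) = 2.044×10^-5 K/W
R_cork board = ln(93.4/68.4)/(2π×0.0545×1) = 0.9097 K/W
R_outer film = 1/(h_o·2πr_oL) = 1/(18.5×2π×0.0934×1) = 0.09211 K/W
R_total = 1.002 K/W
Q = ΔT/R_total = 98/1.002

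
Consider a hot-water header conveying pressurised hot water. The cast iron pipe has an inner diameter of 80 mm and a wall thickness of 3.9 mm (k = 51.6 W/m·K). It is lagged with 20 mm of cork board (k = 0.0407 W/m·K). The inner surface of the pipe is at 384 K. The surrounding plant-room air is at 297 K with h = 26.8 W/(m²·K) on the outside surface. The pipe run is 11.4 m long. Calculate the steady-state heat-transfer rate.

Radial resistances (cylindrical: R_cond = ln(r_o/r_i)/(2πkL), R_conv = 1/(h·2πrL)):
R_cast iron pipe wall = ln(43.9/40)/(2π×51.6×11.4) = 2.517×10^-5 K/W
R_cork board = ln(63.9/43.9)/(2π×0.0407×11.4) = 0.1288 K/W
R_outer film = 1/(h_o·2πr_oL) = 1/(26.8×2π×0.0639×11.4) = 0.008152 K/W
R_total = 0.1369 K/W
Q = ΔT/R_total = 87/0.1369

Q ≈ 635 W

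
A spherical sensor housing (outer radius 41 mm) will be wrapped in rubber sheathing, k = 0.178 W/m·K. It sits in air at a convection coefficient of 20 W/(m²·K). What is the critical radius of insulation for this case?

For a sphere r_cr = 2k/h = 2×0.178/20
r_cr = 17.8 mm; since the bare radius (41 mm) is above r_cr, any added insulation will reduce heat loss.

r_cr ≈ 17.8 mm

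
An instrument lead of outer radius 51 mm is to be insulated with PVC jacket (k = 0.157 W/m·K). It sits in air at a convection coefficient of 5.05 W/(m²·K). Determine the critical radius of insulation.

For a cylinder r_cr = k/h = 0.157/5.05
r_cr = 31.1 mm; since the bare radius (51 mm) is above r_cr, any added insulation will reduce heat loss.

r_cr ≈ 31.1 mm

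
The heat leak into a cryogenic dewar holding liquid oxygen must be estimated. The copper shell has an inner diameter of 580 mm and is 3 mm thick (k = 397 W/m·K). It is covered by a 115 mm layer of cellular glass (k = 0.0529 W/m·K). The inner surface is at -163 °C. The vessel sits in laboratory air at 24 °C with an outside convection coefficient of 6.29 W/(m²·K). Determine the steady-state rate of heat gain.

Each spherical layer contributes R = (1/r_i − 1/r_o)/(4πk):
R_copper shell = (1/0.29 − 1/0.293)/(4π×397) = 7.077×10^-6 K/W
R_cellular glass = (1/0.293 − 1/0.408)/(4π×0.0529) = 1.447 K/W
R_outer film = 1/(h·4πr_o²) = 1/(6.29×4π×0.408²) = 0.076 K/W
R_total = 1.523 K/W
Q = ΔT/R_total = 187/1.523

Q ≈ 123 W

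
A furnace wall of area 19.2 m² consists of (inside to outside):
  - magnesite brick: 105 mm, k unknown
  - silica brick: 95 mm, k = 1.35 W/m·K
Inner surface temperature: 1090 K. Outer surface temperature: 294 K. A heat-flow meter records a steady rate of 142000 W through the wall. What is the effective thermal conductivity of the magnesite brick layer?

k ≈ 2.82 W/(m·K)

Thermal resistances in series:
R_silica brick = L/(kA) = 0.095/(1.35×19.2) = 0.003665 K/W
Sum of known resistances R_other = 0.003665 K/W
Total R = ΔT/Q = 796/142000 = 0.005606 K/W
R_magnesite brick = R_total − R_other = 0.001941 K/W
k = L/(R·A) = 0.105/(0.001941×19.2)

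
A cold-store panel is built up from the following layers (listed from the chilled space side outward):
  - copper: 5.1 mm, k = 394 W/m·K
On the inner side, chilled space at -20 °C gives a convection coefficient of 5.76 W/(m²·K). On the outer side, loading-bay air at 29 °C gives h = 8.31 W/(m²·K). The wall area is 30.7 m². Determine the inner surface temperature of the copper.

T ≈ 8.94 °C

Series thermal resistances:
R_inner film = 1/(h_i·A) = 1/(5.76×30.7) = 0.005655 K/W
R_copper = L/(kA) = 0.0051/(394×30.7) = 4.216×10^-7 K/W
R_outer film = 1/(h_o·A) = 1/(8.31×30.7) = 0.00392 K/W
R_total = 0.009575 K/W;  Q = ΔT/R_total = 49/0.009575 = 5117 W
T_interface = T_inner + Q·ΣR(inner→interface) = -20 + 5120×0.005655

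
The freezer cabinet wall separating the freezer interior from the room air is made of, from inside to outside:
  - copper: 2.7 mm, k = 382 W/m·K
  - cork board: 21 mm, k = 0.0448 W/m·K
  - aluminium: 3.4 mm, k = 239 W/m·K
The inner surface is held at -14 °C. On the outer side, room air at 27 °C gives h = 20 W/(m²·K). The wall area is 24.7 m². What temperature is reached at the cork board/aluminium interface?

Treating each layer as a thermal resistance in series:
R_copper = L/(kA) = 0.0027/(382×24.7) = 2.862×10^-7 K/W
R_cork board = L/(kA) = 0.021/(0.0448×24.7) = 0.01898 K/W
R_aluminium = L/(kA) = 0.0034/(239×24.7) = 5.759×10^-7 K/W
R_outer film = 1/(h_o·A) = 1/(20×24.7) = 0.002024 K/W
R_total = 0.021 K/W;  Q = ΔT/R_total = 41/0.021 = 1952 W
T_interface = T_inner + Q·ΣR(inner→interface) = -14 + 1950×0.01898

T ≈ 23 °C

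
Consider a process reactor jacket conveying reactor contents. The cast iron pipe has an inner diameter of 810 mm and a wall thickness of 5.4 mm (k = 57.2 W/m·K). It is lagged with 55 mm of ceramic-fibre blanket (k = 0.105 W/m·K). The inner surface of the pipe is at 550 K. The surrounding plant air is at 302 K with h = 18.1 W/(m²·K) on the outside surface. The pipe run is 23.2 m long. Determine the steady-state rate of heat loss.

Per-layer cylindrical resistances, series-summed:
R_cast iron pipe wall = ln(410.4/405)/(2π×57.2×23.2) = 1.589×10^-6 K/W
R_ceramic-fibre blanket = ln(465.4/410.4)/(2π×0.105×23.2) = 0.008217 K/W
R_outer film = 1/(h_o·2πr_oL) = 1/(18.1×2π×0.4654×23.2) = 8.144×10^-4 K/W
R_total = 0.009033 K/W
Q = ΔT/R_total = 248/0.009033

Q ≈ 27500 W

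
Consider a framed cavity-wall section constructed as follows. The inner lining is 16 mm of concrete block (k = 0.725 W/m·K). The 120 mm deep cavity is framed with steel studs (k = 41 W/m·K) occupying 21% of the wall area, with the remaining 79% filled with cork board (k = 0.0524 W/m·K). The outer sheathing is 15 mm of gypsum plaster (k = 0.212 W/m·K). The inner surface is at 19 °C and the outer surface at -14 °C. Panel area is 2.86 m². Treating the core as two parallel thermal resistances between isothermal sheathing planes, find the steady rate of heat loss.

Q ≈ 885 W

Sheathing layers in series; stud and cavity paths in parallel between them.
R_inner = 0.016/(0.725×2.86) = 0.007716 K/W
R_stud  = 0.12/(41×0.21×2.86) = 0.004873 K/W
R_cav   = 0.12/(0.0524×0.79×2.86) = 1.014 K/W
1/R_core = 1/R_stud + 1/R_cav → R_core = 0.00485 K/W
R_outer = 0.015/(0.212×2.86) = 0.02474 K/W
R_total = 0.03731 K/W
Q = ΔT/R_total = 33/0.03731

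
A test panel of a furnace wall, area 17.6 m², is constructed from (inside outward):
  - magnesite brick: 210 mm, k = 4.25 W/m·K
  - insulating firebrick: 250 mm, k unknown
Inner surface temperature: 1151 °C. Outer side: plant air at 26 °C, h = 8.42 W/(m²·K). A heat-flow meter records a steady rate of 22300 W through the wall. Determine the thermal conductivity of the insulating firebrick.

Using the resistance-network approach (series):
R_magnesite brick = L/(kA) = 0.21/(4.25×17.6) = 0.002807 K/W
R_outer film = 1/(h_o·A) = 1/(8.42×17.6) = 0.006748 K/W
Sum of known resistances R_other = 0.009555 K/W
Total R = ΔT/Q = 1125/22300 = 0.05045 K/W
R_insulating firebrick = R_total − R_other = 0.04089 K/W
k = L/(R·A) = 0.25/(0.04089×17.6)

k ≈ 0.347 W/(m·K)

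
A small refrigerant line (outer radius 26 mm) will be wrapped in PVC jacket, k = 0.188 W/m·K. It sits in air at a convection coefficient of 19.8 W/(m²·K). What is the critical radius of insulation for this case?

r_cr ≈ 9.49 mm

For a cylinder r_cr = k/h = 0.188/19.8
r_cr = 9.49 mm; since the bare radius (26 mm) is above r_cr, any added insulation will reduce heat loss.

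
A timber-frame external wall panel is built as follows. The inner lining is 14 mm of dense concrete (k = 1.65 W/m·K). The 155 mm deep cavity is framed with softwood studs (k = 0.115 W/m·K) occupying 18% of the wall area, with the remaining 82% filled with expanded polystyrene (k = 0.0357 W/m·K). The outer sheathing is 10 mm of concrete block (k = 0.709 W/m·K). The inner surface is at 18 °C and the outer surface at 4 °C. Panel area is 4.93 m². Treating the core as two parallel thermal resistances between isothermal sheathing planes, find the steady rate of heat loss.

Sheathing layers in series; stud and cavity paths in parallel between them.
R_inner = 0.014/(1.65×4.93) = 0.001721 K/W
R_stud  = 0.155/(0.115×0.18×4.93) = 1.519 K/W
R_cav   = 0.155/(0.0357×0.82×4.93) = 1.074 K/W
1/R_core = 1/R_stud + 1/R_cav → R_core = 0.6291 K/W
R_outer = 0.01/(0.709×4.93) = 0.002861 K/W
R_total = 0.6337 K/W
Q = ΔT/R_total = 14/0.6337

Q ≈ 22.1 W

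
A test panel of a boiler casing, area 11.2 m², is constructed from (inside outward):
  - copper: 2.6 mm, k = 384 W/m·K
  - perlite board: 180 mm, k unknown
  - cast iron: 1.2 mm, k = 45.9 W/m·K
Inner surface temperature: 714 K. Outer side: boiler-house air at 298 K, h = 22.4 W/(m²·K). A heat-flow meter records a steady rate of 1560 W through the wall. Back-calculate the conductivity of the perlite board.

Using the resistance-network approach (series):
R_copper = L/(kA) = 0.0026/(384×11.2) = 6.045×10^-7 K/W
R_cast iron = L/(kA) = 0.0012/(45.9×11.2) = 2.334×10^-6 K/W
R_outer film = 1/(h_o·A) = 1/(22.4×11.2) = 0.003986 K/W
Sum of known resistances R_other = 0.003989 K/W
Total R = ΔT/Q = 416/1560 = 0.2667 K/W
R_perlite board = R_total − R_other = 0.2627 K/W
k = L/(R·A) = 0.18/(0.2627×11.2)

k ≈ 0.0612 W/(m·K)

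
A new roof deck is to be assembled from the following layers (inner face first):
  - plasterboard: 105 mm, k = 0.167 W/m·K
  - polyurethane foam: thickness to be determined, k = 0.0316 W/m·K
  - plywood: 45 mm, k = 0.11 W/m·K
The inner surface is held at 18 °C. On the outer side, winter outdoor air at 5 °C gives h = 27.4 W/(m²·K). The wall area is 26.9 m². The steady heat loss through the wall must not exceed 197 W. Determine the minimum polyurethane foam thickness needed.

Treating each layer as a thermal resistance in series:
R_plasterboard = L/(kA) = 0.105/(0.167×26.9) = 0.02337 K/W
R_plywood = L/(kA) = 0.045/(0.11×26.9) = 0.01521 K/W
R_outer film = 1/(h_o·A) = 1/(27.4×26.9) = 0.001357 K/W
Sum of the known resistances R_other = 0.03994 K/W
Required total resistance R_tot = ΔT/Q_allow = 13/197 = 0.06599 K/W
R_polyurethane foam = R_tot − R_other = 0.02605 K/W
L = R·k·A = 0.02605×0.0316×26.9

L ≈ 22.1 mm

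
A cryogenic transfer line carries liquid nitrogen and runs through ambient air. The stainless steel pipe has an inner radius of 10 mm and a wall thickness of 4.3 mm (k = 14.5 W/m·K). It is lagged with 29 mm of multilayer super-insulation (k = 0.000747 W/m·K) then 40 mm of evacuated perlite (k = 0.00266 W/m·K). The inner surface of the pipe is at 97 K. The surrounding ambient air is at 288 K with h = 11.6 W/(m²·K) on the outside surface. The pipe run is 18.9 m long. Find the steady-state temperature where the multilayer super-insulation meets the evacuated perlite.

T ≈ 261 K

For a radial system each layer contributes R = ln(r_out/r_in)/(2πkL); films add R = 1/(hA).
R_stainless steel pipe wall = ln(14.3/10)/(2π×14.5×18.9) = 2.077×10^-4 K/W
R_multilayer super-insulation = ln(43.3/14.3)/(2π×0.000747×18.9) = 12.49 K/W
R_evacuated perlite = ln(83.3/43.3)/(2π×0.00266×18.9) = 2.071 K/W
R_outer film = 1/(h_o·2πr_oL) = 1/(11.6×2π×0.0833×18.9) = 0.008715 K/W
R_total = 14.57 K/W
Q = ΔT/R_total = 191/14.57
Q = 13.1 W
T_interface = T_inner + Q·ΣR(inner→interface) = 97 + 13.1×12.49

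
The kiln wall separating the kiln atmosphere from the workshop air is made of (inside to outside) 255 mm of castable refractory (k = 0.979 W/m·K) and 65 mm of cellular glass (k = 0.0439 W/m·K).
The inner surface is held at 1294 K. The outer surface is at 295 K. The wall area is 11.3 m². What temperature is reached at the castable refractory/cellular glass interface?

T ≈ 1140 K

Using the resistance-network approach (series):
R_castable refractory = L/(kA) = 0.255/(0.979×11.3) = 0.02305 K/W
R_cellular glass = L/(kA) = 0.065/(0.0439×11.3) = 0.131 K/W
R_total = 0.1541 K/W;  Q = ΔT/R_total = 999/0.1541 = 6484 W
T_interface = T_inner − Q·ΣR(inner→interface) = 1294 − 6480×0.02305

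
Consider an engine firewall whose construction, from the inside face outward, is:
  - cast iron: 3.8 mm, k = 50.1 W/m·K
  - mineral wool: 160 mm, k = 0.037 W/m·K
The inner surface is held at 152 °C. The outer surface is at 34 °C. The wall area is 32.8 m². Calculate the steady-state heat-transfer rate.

Treating each layer as a thermal resistance in series:
R_cast iron = L/(kA) = 0.0038/(50.1×32.8) = 2.312×10^-6 K/W
R_mineral wool = L/(kA) = 0.16/(0.037×32.8) = 0.1318 K/W
R_total = 0.1318 K/W
Q = ΔT / R_total = 118 / 0.1318

Q ≈ 895 W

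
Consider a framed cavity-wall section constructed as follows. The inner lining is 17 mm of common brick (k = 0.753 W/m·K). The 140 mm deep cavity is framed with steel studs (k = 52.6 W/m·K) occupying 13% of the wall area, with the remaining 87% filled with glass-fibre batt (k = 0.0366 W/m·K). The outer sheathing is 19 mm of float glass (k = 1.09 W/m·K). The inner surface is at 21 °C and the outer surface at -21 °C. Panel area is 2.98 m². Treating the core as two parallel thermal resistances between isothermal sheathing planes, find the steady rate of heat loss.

Q ≈ 2070 W

Sheathing layers in series; stud and cavity paths in parallel between them.
R_inner = 0.017/(0.753×2.98) = 0.007576 K/W
R_stud  = 0.14/(52.6×0.13×2.98) = 0.00687 K/W
R_cav   = 0.14/(0.0366×0.87×2.98) = 1.475 K/W
1/R_core = 1/R_stud + 1/R_cav → R_core = 0.006839 K/W
R_outer = 0.019/(1.09×2.98) = 0.005849 K/W
R_total = 0.02026 K/W
Q = ΔT/R_total = 42/0.02026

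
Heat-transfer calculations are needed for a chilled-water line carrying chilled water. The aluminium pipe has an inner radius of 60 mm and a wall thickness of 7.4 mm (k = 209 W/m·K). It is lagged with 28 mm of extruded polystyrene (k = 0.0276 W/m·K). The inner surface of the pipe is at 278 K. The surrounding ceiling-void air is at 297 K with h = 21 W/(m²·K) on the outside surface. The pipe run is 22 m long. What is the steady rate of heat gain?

Q ≈ 201 W

Radial resistances (cylindrical: R_cond = ln(r_o/r_i)/(2πkL), R_conv = 1/(h·2πrL)):
R_aluminium pipe wall = ln(67.4/60)/(2π×209×22) = 4.026×10^-6 K/W
R_extruded polystyrene = ln(95.4/67.4)/(2π×0.0276×22) = 0.09107 K/W
R_outer film = 1/(h_o·2πr_oL) = 1/(21×2π×0.0954×22) = 0.003611 K/W
R_total = 0.09468 K/W
Q = ΔT/R_total = 19/0.09468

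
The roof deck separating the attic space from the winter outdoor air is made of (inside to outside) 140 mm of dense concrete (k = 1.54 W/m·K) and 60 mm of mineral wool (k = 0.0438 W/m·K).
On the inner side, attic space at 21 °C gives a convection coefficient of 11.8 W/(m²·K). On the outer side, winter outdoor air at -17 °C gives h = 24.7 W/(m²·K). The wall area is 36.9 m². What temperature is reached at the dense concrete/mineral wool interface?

T ≈ 16.8 °C

Thermal resistances in series:
R_inner film = 1/(h_i·A) = 1/(11.8×36.9) = 0.002297 K/W
R_dense concrete = L/(kA) = 0.14/(1.54×36.9) = 0.002464 K/W
R_mineral wool = L/(kA) = 0.06/(0.0438×36.9) = 0.03712 K/W
R_outer film = 1/(h_o·A) = 1/(24.7×36.9) = 0.001097 K/W
R_total = 0.04298 K/W;  Q = ΔT/R_total = 38/0.04298 = 884.1 W
T_interface = T_inner − Q·ΣR(inner→interface) = 21 − 884×0.00476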